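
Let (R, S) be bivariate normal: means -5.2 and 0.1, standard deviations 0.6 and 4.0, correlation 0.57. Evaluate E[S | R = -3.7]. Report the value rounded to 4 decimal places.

5.8000

E[S | R=x] = μ_S + ρ(σ_S/σ_R)(x − μ_R) for jointly normal variables.
E[S | R=-3.7] = 0.1 + (0.57)·(4.0/0.6)·(-3.7 − (-5.2)) = 0.1 + (3.8)·(1.5) = 5.8000.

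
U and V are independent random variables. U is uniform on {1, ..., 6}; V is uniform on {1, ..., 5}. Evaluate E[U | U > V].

P(U > V) = 1/2.
Summing U·P(x,y) over outcomes with U > V gives 7/3.
E[U | U > V] = (7/3) / (1/2) = 14/3.

14/3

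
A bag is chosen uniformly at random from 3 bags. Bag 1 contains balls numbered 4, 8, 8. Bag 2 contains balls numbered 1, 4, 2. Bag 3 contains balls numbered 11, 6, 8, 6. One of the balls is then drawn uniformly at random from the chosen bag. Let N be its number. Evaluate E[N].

E[N | bag 1] = (4+8+8)/3 = 20/3.
E[N | bag 2] = (1+4+2)/3 = 7/3.
E[N | bag 3] = (11+6+8+6)/4 = 31/4.
By the law of total expectation,
E[N] = (1/3)·(20/3) + (1/3)·(7/3) + (1/3)·(31/4) = 67/12.

67/12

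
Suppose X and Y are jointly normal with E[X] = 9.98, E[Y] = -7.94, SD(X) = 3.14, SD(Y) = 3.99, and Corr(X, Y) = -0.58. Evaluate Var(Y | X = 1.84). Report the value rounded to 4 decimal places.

Var(Y | X=x) = (1 − ρ²)·σ_Y².
Var(Y | X=1.84) = (3.99)²·(1 − (-0.58)²) = 15.9201·0.6636 = 10.5646.

10.5646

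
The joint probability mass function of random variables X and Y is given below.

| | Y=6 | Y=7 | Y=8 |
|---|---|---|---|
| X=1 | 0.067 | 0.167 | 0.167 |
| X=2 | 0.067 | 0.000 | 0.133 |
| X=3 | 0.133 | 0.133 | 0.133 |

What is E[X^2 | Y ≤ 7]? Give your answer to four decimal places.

5.1076

P(Y ≤ 7) = 0.567.
Σ X^2·P over the event = 1·(0.067) + 1·(0.167) + 4·(0.067) + 9·(0.133) + 9·(0.133) = 2.896.
E[X^2 | Y ≤ 7] = (2.896) / (0.567) = 5.1076.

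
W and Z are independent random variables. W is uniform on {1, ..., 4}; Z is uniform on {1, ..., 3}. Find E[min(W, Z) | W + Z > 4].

13/6

Outcomes with W + Z > 4: (2,3), (3,2), (3,3), (4,1), (4,2), (4,3), each with probability 1/12.
E[min(W, Z) | W + Z > 4] = (2 + 2 + 3 + 1 + 2 + 3) / 6 = 13/6.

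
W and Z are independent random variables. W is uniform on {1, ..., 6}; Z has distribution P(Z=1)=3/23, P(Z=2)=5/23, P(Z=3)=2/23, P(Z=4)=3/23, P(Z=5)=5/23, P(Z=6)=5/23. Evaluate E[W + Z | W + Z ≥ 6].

P(W + Z ≥ 6) = 52/69.
Summing (W+Z)·P(x,y) over outcomes with W + Z ≥ 6 gives 144/23.
E[W + Z | W + Z ≥ 6] = (144/23) / (52/69) = 108/13.

108/13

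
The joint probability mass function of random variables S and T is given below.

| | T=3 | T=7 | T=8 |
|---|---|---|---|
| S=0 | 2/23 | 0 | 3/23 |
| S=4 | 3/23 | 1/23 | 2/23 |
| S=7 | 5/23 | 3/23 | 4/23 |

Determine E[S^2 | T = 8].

P(T = 8) = 9/23.
Σ S^2·P over the event = 0·(3/23) + 16·(2/23) + 49·(4/23) = 228/23.
E[S^2 | T = 8] = (228/23) / (9/23) = 76/3.

76/3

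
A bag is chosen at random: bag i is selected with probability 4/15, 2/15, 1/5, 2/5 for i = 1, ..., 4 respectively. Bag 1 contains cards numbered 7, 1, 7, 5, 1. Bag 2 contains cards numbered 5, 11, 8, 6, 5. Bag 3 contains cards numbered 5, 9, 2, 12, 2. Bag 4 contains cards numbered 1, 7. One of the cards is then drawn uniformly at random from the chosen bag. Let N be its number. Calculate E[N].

364/75

E[N | bag 1] = (7+1+7+5+1)/5 = 21/5.
E[N | bag 2] = (5+11+8+6+5)/5 = 7.
E[N | bag 3] = (5+9+2+12+2)/5 = 6.
E[N | bag 4] = (1+7)/2 = 4.
By the law of total expectation,
E[N] = (4/15)·(21/5) + (2/15)·(7) + (1/5)·(6) + (2/5)·(4) = 364/75.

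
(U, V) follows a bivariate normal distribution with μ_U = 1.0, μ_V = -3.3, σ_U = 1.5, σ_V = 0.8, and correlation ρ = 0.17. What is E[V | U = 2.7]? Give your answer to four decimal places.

-3.1459

The regression of V on U has slope ρ·σ_V/σ_U and passes through (μ_U, μ_V).
E[V | U=2.7] = -3.3 + (0.17)·(0.8/1.5)·(2.7 − (1.0)) = -3.3 + (0.090667)·(1.7) = -3.1459.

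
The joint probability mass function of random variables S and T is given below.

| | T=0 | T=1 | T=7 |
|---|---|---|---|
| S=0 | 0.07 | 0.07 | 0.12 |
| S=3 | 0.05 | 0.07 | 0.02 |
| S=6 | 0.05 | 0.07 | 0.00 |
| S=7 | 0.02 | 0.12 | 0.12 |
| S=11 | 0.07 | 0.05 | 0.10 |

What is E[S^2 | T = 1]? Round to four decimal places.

P(T = 1) = 0.38.
Σ S^2·P over the event = 0·(0.07) + 9·(0.07) + 36·(0.07) + 49·(0.12) + 121·(0.05) = 15.08.
E[S^2 | T = 1] = (15.08) / (0.38) = 39.6842.

39.6842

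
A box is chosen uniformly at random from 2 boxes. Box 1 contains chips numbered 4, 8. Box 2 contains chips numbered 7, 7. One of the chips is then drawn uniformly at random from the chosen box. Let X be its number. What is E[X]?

E[X | box 1] = (4+8)/2 = 6.
E[X | box 2] = (7+7)/2 = 7.
E[X] = (1/2)·(6) + (1/2)·(7) = 13/2.

13/2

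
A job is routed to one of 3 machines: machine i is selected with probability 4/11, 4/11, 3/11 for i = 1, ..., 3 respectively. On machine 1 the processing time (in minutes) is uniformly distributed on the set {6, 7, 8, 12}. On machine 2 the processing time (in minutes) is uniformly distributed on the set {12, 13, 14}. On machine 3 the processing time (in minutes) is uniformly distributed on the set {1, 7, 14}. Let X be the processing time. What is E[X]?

E[X | machine 1] = (6+7+8+12)/4 = 33/4.
E[X | machine 2] = (12+13+14)/3 = 13.
E[X | machine 3] = (1+7+14)/3 = 22/3.
By the law of total expectation,
E[X] = (4/11)·(33/4) + (4/11)·(13) + (3/11)·(22/3) = 107/11.

107/11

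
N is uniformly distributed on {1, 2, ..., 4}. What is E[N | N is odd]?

Given N is odd, N is equally likely to be any of {1, 3}.
E[N | N is odd] = (1 + 3) / 2 = 2.

2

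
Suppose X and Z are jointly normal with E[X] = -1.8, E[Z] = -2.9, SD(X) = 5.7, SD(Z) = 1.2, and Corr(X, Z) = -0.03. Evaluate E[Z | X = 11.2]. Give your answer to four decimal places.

-2.9821

For a bivariate normal, E[Z | X=x] = μ_Z + ρ·(σ_Z/σ_X)·(x − μ_X).
E[Z | X=11.2] = -2.9 + (-0.03)·(1.2/5.7)·(11.2 − (-1.8)) = -2.9 + (-0.0063158)·(13) = -2.9821.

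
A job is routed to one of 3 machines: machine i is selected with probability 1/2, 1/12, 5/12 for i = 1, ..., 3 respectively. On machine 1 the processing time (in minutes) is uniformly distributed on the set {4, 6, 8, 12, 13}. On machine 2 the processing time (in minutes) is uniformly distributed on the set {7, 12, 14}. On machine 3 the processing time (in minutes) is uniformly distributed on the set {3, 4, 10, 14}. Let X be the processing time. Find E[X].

E[X | machine 1] = (4+6+8+12+13)/5 = 43/5.
E[X | machine 2] = (7+12+14)/3 = 11.
E[X | machine 3] = (3+4+10+14)/4 = 31/4.
By the law of total expectation,
E[X] = (1/2)·(43/5) + (1/12)·(11) + (5/12)·(31/4) = 2027/240.

2027/240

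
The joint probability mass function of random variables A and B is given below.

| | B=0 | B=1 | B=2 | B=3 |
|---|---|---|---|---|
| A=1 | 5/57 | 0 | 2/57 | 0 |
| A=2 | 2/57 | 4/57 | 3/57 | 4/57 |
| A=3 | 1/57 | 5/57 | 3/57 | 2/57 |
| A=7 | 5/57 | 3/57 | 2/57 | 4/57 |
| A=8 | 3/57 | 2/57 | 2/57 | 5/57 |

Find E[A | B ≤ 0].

71/16

P(B ≤ 0) = 16/57.
Σ A·P over the event = 1·(5/57) + 2·(2/57) + 3·(1/57) + 7·(5/57) + 8·(3/57) = 71/57.
E[A | B ≤ 0] = (71/57) / (16/57) = 71/16.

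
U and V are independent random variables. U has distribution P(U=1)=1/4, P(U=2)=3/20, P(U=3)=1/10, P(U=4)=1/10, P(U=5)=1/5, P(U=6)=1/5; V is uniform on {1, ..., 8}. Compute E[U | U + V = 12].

P(U + V = 12) = 1/16.
Summing U·P(x,y) over outcomes with U + V = 12 gives 13/40.
E[U | U + V = 12] = (13/40) / (1/16) = 26/5.

26/5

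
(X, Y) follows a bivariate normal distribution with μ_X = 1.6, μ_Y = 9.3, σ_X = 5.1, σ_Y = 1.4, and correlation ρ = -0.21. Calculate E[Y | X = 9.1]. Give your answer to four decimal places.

For a bivariate normal, E[Y | X=x] = μ_Y + ρ·(σ_Y/σ_X)·(x − μ_X).
E[Y | X=9.1] = 9.3 + (-0.21)·(1.4/5.1)·(9.1 − (1.6)) = 9.3 + (-0.057647)·(7.5) = 8.8676.

8.8676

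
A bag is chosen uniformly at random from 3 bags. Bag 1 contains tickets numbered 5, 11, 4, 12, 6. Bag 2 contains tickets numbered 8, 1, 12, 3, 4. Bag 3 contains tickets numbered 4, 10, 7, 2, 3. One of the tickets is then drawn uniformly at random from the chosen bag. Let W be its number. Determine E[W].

92/15

E[W | bag 1] = (5+11+4+12+6)/5 = 38/5.
E[W | bag 2] = (8+1+12+3+4)/5 = 28/5.
E[W | bag 3] = (4+10+7+2+3)/5 = 26/5.
By the law of total expectation,
E[W] = (1/3)·(38/5) + (1/3)·(28/5) + (1/3)·(26/5) = 92/15.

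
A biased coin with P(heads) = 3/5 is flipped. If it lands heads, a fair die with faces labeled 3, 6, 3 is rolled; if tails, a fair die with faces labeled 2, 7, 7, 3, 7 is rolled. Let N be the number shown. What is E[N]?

E[N | heads] = (3+6+3)/3 = 4.
E[N | tails] = (2+7+7+3+7)/5 = 26/5.
By the law of total expectation,
E[N] = (3/5)·(4) + (2/5)·(26/5) = 112/25.

112/25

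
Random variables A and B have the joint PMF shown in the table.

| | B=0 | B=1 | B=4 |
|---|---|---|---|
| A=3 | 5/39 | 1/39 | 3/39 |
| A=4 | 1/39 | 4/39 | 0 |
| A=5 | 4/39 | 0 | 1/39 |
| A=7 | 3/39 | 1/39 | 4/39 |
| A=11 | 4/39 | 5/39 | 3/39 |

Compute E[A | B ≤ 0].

104/17

P(B ≤ 0) = 17/39.
Σ A·P over the event = 3·(5/39) + 4·(1/39) + 5·(4/39) + 7·(3/39) + 11·(4/39) = 8/3.
E[A | B ≤ 0] = (8/3) / (17/39) = 104/17.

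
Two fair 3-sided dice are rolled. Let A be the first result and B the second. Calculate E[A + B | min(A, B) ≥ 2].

5

P(min(A, B) ≥ 2) = 4/9.
Summing (A+B)·P(x,y) over outcomes with min(A, B) ≥ 2 gives 20/9.
E[A + B | min(A, B) ≥ 2] = (20/9) / (4/9) = 5.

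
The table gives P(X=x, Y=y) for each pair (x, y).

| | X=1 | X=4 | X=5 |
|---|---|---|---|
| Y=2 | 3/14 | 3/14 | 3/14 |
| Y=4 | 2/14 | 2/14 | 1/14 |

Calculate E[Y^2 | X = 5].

7

P(X = 5) = 2/7.
Σ Y^2·P over the event = 4·(3/14) + 16·(1/14) = 2.
E[Y^2 | X = 5] = (2) / (2/7) = 7.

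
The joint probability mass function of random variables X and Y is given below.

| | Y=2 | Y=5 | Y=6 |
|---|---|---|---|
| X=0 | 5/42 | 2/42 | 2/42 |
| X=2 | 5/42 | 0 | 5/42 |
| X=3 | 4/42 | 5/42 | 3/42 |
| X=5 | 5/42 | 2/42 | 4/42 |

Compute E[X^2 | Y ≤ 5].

P(Y ≤ 5) = 2/3.
Summing X^2·P(X=x,Y=y) over the conditioning event gives 46/7.
E[X^2 | Y ≤ 5] = (46/7) / (2/3) = 69/7.

69/7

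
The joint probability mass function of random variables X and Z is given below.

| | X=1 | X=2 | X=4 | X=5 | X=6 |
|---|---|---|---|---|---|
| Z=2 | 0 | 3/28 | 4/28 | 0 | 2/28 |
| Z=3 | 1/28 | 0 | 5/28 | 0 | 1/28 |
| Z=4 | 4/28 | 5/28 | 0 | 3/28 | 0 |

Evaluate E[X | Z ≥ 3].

P(Z ≥ 3) = 19/28.
Σ X·P over the event = 1·(1/28) + 1·(4/28) + 2·(5/28) + 4·(5/28) + 5·(3/28) + 6·(1/28) = 2.
E[X | Z ≥ 3] = (2) / (19/28) = 56/19.

56/19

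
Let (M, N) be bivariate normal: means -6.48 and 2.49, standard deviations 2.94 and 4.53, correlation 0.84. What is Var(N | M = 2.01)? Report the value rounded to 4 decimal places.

6.0414

For a bivariate normal, Var(N | M=x) = σ_N²(1 − ρ²).
Var(N | M=2.01) = (4.53)²·(1 − (0.84)²) = 20.5209·0.2944 = 6.0414.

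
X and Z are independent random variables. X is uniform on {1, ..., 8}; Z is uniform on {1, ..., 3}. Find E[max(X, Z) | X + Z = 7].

P(X + Z = 7) = 1/8.
Summing max(X,Z)·P(x,y) over outcomes with X + Z = 7 gives 5/8.
E[max(X, Z) | X + Z = 7] = (5/8) / (1/8) = 5.

5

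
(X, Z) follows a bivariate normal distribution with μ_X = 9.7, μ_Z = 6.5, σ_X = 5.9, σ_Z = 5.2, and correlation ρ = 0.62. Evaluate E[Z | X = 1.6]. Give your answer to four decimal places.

2.0738

The regression of Z on X has slope ρ·σ_Z/σ_X and passes through (μ_X, μ_Z).
E[Z | X=1.6] = 6.5 + (0.62)·(5.2/5.9)·(1.6 − (9.7)) = 6.5 + (0.54644)·(-8.1) = 2.0738.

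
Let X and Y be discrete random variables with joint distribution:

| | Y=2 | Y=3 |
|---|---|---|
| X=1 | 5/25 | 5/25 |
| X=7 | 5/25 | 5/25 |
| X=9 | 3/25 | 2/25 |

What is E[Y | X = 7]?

P(X = 7) = 2/5.
Σ Y·P over the event = 2·(5/25) + 3·(5/25) = 1.
E[Y | X = 7] = (1) / (2/5) = 5/2.

5/2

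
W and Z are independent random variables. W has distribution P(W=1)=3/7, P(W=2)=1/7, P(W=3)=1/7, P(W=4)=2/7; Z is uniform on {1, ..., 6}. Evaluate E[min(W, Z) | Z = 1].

P(Z = 1) = 1/6.
Summing min(W,Z)·P(x,y) over outcomes with Z = 1 gives 1/6.
E[min(W, Z) | Z = 1] = (1/6) / (1/6) = 1.

1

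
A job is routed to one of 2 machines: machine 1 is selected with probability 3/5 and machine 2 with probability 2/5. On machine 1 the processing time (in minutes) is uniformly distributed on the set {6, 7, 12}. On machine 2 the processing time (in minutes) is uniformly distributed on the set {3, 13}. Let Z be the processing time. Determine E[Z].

E[Z | machine 1] = (6+7+12)/3 = 25/3.
E[Z | machine 2] = (3+13)/2 = 8.
E[Z] = (3/5)·(25/3) + (2/5)·(8) = 41/5.

41/5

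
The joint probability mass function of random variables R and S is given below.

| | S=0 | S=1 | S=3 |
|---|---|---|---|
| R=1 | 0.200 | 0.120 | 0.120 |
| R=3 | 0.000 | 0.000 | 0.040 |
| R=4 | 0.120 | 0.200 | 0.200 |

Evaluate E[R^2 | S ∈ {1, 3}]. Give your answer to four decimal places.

10.2941

P(S ∈ {1, 3}) = 0.680.
Σ R^2·P over the event = 1·(0.120) + 1·(0.120) + 9·(0.040) + 16·(0.200) + 16·(0.200) = 7.000.
E[R^2 | S ∈ {1, 3}] = (7.000) / (0.680) = 10.2941.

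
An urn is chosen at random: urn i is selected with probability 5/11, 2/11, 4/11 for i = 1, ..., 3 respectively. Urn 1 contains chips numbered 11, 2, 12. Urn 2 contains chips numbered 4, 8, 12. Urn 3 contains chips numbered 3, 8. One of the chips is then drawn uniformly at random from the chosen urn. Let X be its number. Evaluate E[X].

E[X | urn 1] = (11+2+12)/3 = 25/3.
E[X | urn 2] = (4+8+12)/3 = 8.
E[X | urn 3] = (3+8)/2 = 11/2.
E[X] = (5/11)·(25/3) + (2/11)·(8) + (4/11)·(11/2) = 239/33.

239/33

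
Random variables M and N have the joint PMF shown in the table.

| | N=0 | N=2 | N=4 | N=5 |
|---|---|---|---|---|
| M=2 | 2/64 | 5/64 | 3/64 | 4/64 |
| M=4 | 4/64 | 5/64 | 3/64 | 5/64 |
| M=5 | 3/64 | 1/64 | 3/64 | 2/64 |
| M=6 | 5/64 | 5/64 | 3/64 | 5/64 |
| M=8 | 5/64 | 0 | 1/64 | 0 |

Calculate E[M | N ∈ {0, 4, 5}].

29/6

P(N ∈ {0, 4, 5}) = 3/4.
Summing M·P(M=x,N=y) over the conditioning event gives 29/8.
E[M | N ∈ {0, 4, 5}] = (29/8) / (3/4) = 29/6.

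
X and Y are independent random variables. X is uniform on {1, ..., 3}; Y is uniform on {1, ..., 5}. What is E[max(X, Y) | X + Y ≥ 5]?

4

Outcomes with X + Y ≥ 5: (1,4), (1,5), (2,3), (2,4), (2,5), (3,2), (3,3), (3,4), (3,5), each with probability 1/15.
E[max(X, Y) | X + Y ≥ 5] = (4 + 5 + 3 + 4 + 5 + 3 + 3 + 4 + 5) / 9 = 4.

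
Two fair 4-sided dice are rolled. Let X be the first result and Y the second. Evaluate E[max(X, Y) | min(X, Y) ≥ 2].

P(min(X, Y) ≥ 2) = 9/16.
Summing max(X,Y)·P(x,y) over outcomes with min(X, Y) ≥ 2 gives 31/16.
E[max(X, Y) | min(X, Y) ≥ 2] = (31/16) / (9/16) = 31/9.

31/9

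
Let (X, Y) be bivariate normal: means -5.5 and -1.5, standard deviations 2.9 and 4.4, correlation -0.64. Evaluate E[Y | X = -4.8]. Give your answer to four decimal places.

-2.1797

E[Y | X=x] = μ_Y + ρ(σ_Y/σ_X)(x − μ_X) for jointly normal variables.
E[Y | X=-4.8] = -1.5 + (-0.64)·(4.4/2.9)·(-4.8 − (-5.5)) = -1.5 + (-0.97103)·(0.7) = -2.1797.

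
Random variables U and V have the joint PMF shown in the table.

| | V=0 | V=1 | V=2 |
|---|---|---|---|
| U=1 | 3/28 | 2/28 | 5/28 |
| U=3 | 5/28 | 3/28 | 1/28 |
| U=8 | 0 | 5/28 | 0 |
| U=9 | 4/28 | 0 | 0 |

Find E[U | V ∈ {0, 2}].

P(V ∈ {0, 2}) = 9/14.
Summing U·P(U=x,V=y) over the conditioning event gives 31/14.
E[U | V ∈ {0, 2}] = (31/14) / (9/14) = 31/9.

31/9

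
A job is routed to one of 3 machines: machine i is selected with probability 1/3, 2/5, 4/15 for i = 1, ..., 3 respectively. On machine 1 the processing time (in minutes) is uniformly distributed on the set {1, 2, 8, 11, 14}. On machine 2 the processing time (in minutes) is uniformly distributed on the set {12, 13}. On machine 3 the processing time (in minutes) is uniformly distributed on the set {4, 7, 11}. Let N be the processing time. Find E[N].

421/45

E[N | machine 1] = (1+2+8+11+14)/5 = 36/5.
E[N | machine 2] = (12+13)/2 = 25/2.
E[N | machine 3] = (4+7+11)/3 = 22/3.
E[N] = (1/3)·(36/5) + (2/5)·(25/2) + (4/15)·(22/3) = 421/45.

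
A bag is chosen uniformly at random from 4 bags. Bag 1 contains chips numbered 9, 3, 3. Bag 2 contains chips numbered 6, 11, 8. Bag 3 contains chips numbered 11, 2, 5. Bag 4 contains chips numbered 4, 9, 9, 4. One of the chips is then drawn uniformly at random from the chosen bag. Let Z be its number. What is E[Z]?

E[Z | bag 1] = (9+3+3)/3 = 5.
E[Z | bag 2] = (6+11+8)/3 = 25/3.
E[Z | bag 3] = (11+2+5)/3 = 6.
E[Z | bag 4] = (4+9+9+4)/4 = 13/2.
By the law of total expectation,
E[Z] = (1/4)·(5) + (1/4)·(25/3) + (1/4)·(6) + (1/4)·(13/2) = 155/24.

155/24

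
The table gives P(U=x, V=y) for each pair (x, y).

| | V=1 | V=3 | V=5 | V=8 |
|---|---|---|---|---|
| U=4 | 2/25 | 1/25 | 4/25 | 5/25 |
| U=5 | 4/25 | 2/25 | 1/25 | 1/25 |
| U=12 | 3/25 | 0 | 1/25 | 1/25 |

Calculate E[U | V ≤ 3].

P(V ≤ 3) = 12/25.
Σ U·P over the event = 4·(2/25) + 4·(1/25) + 5·(4/25) + 5·(2/25) + 12·(3/25) = 78/25.
E[U | V ≤ 3] = (78/25) / (12/25) = 13/2.

13/2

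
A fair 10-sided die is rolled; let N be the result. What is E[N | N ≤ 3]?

Given N ≤ 3, N is equally likely to be any of {1, 2, 3}.
E[N | N ≤ 3] = (1 + 2 + 3) / 3 = 2.

2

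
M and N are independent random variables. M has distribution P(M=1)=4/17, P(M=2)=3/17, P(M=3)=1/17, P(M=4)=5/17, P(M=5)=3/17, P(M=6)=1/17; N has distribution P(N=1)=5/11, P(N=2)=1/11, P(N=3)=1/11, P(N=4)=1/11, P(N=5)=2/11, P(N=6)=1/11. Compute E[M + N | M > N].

P(M > N) = 90/187.
Summing (M+N)·P(x,y) over outcomes with M > N gives 46/17.
E[M + N | M > N] = (46/17) / (90/187) = 253/45.

253/45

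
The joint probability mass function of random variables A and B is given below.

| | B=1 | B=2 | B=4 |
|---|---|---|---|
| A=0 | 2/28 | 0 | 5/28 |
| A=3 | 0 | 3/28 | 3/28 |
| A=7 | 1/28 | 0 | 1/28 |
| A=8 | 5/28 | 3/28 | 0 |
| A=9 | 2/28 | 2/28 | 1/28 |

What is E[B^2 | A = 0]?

82/7

P(A = 0) = 1/4.
Σ B^2·P over the event = 1·(2/28) + 16·(5/28) = 41/14.
E[B^2 | A = 0] = (41/14) / (1/4) = 82/7.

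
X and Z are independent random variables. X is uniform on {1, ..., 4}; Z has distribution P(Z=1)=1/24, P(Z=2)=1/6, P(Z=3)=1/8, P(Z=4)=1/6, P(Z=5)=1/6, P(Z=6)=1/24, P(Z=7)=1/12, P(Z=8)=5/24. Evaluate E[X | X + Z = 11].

P(X + Z = 11) = 7/96.
Summing X·P(x,y) over outcomes with X + Z = 11 gives 23/96.
E[X | X + Z = 11] = (23/96) / (7/96) = 23/7.

23/7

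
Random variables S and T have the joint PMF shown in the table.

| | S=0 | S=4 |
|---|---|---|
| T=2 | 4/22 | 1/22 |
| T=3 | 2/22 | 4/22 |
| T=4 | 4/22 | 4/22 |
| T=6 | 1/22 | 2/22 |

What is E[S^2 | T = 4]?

P(T = 4) = 4/11.
Σ S^2·P over the event = 0·(4/22) + 16·(4/22) = 32/11.
E[S^2 | T = 4] = (32/11) / (4/11) = 8.

8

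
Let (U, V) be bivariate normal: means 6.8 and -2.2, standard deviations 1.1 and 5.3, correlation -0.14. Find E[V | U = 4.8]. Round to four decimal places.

For a bivariate normal, E[V | U=x] = μ_V + ρ·(σ_V/σ_U)·(x − μ_U).
E[V | U=4.8] = -2.2 + (-0.14)·(5.3/1.1)·(4.8 − (6.8)) = -2.2 + (-0.67455)·(-2) = -0.8509.

-0.8509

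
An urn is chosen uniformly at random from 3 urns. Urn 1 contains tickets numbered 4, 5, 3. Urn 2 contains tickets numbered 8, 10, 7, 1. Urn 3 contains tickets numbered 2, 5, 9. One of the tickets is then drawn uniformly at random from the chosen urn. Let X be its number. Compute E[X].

95/18

E[X | urn 1] = (4+5+3)/3 = 4.
E[X | urn 2] = (8+10+7+1)/4 = 13/2.
E[X | urn 3] = (2+5+9)/3 = 16/3.
By the law of total expectation,
E[X] = (1/3)·(4) + (1/3)·(13/2) + (1/3)·(16/3) = 95/18.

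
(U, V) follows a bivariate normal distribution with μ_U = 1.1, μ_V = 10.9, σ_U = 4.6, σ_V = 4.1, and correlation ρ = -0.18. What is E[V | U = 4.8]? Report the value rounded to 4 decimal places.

For a bivariate normal, E[V | U=x] = μ_V + ρ·(σ_V/σ_U)·(x − μ_U).
E[V | U=4.8] = 10.9 + (-0.18)·(4.1/4.6)·(4.8 − (1.1)) = 10.9 + (-0.16043)·(3.7) = 10.3064.

10.3064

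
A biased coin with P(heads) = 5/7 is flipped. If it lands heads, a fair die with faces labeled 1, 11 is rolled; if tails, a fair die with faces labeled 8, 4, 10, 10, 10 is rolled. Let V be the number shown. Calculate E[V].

E[V | heads] = (1+11)/2 = 6.
E[V | tails] = (8+4+10+10+10)/5 = 42/5.
By the law of total expectation,
E[V] = (5/7)·(6) + (2/7)·(42/5) = 234/35.

234/35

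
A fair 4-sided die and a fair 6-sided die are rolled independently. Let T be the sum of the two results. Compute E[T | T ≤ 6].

P(T ≤ 6) = 7/12.
Σ over the event: 2·1/24 + 3·1/12 + 4·1/8 + 5·1/6 + 6·1/6 = 8/3.
E[T | T ≤ 6] = (8/3) / (7/12) = 32/7.

32/7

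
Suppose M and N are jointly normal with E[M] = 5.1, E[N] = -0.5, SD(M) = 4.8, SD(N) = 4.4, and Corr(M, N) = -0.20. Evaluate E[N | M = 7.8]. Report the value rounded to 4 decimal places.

For a bivariate normal, E[N | M=x] = μ_N + ρ·(σ_N/σ_M)·(x − μ_M).
E[N | M=7.8] = -0.5 + (-0.20)·(4.4/4.8)·(7.8 − (5.1)) = -0.5 + (-0.18333)·(2.7) = -0.9950.

-0.9950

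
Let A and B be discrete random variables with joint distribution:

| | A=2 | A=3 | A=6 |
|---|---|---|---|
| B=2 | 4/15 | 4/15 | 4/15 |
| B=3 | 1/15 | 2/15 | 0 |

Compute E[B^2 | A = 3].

17/3

P(A = 3) = 2/5.
Σ B^2·P over the event = 4·(4/15) + 9·(2/15) = 34/15.
E[B^2 | A = 3] = (34/15) / (2/5) = 17/3.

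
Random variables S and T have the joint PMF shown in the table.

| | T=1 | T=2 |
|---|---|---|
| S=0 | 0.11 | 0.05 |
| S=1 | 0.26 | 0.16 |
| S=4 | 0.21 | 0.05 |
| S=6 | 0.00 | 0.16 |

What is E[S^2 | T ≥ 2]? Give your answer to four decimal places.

16.0000

P(T ≥ 2) = 0.42.
Σ S^2·P over the event = 0·(0.05) + 1·(0.16) + 16·(0.05) + 36·(0.16) = 6.72.
E[S^2 | T ≥ 2] = (6.72) / (0.42) = 16.0000.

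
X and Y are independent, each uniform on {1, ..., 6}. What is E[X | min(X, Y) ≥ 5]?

11/2

Outcomes with min(X, Y) ≥ 5: (5,5), (5,6), (6,5), (6,6), each with probability 1/36.
E[X | min(X, Y) ≥ 5] = (5 + 5 + 6 + 6) / 4 = 11/2.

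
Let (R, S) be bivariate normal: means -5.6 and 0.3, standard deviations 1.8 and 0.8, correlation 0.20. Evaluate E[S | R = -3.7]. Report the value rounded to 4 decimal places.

For a bivariate normal, E[S | R=x] = μ_S + ρ·(σ_S/σ_R)·(x − μ_R).
E[S | R=-3.7] = 0.3 + (0.20)·(0.8/1.8)·(-3.7 − (-5.6)) = 0.3 + (0.088889)·(1.9) = 0.4689.

0.4689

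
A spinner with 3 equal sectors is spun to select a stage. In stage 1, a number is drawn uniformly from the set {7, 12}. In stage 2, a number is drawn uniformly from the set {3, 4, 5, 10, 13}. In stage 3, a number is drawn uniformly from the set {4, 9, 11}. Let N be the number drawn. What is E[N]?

E[N | stage 1] = (7+12)/2 = 19/2.
E[N | stage 2] = (3+4+5+10+13)/5 = 7.
E[N | stage 3] = (4+9+11)/3 = 8.
By the law of total expectation,
E[N] = (1/3)·(19/2) + (1/3)·(7) + (1/3)·(8) = 49/6.

49/6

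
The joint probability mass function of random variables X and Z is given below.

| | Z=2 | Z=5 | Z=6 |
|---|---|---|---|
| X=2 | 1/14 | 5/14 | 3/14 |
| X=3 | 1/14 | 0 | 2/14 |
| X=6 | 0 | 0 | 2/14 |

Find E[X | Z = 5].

2

P(Z = 5) = 5/14.
Σ X·P over the event = 2·(5/14) = 5/7.
E[X | Z = 5] = (5/7) / (5/14) = 2.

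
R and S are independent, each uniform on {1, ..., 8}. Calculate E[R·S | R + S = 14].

Outcomes with R + S = 14: (6,8), (7,7), (8,6), each with probability 1/64.
E[R·S | R + S = 14] = (48 + 49 + 48) / 3 = 145/3.

145/3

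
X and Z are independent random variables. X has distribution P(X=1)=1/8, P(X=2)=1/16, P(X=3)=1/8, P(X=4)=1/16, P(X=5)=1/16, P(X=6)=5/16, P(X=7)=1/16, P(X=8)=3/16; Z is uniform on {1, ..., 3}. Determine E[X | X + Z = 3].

P(X + Z = 3) = 1/16.
Summing X·P(x,y) over outcomes with X + Z = 3 gives 1/12.
E[X | X + Z = 3] = (1/12) / (1/16) = 4/3.

4/3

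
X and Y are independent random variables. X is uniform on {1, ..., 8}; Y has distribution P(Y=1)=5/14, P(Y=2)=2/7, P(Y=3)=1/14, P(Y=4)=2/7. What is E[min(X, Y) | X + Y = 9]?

P(X + Y = 9) = 1/8.
Summing min(X,Y)·P(x,y) over outcomes with X + Y = 9 gives 2/7.
E[min(X, Y) | X + Y = 9] = (2/7) / (1/8) = 16/7.

16/7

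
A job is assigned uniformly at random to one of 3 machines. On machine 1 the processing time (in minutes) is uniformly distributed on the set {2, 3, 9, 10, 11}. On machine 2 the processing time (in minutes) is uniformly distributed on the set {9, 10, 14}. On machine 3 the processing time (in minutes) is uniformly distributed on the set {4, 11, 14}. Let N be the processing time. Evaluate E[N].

83/9

E[N | machine 1] = (2+3+9+10+11)/5 = 7.
E[N | machine 2] = (9+10+14)/3 = 11.
E[N | machine 3] = (4+11+14)/3 = 29/3.
E[N] = (1/3)·(7) + (1/3)·(11) + (1/3)·(29/3) = 83/9.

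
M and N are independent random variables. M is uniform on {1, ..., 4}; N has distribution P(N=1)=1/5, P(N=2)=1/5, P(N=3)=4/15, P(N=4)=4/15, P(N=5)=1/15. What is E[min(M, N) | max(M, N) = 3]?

P(max(M, N) = 3) = 3/10.
Summing min(M,N)·P(x,y) over outcomes with max(M, N) = 3 gives 11/20.
E[min(M, N) | max(M, N) = 3] = (11/20) / (3/10) = 11/6.

11/6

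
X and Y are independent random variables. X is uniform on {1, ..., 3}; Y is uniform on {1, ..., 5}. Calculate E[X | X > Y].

P(X > Y) = 1/5.
Summing X·P(x,y) over outcomes with X > Y gives 8/15.
E[X | X > Y] = (8/15) / (1/5) = 8/3.

8/3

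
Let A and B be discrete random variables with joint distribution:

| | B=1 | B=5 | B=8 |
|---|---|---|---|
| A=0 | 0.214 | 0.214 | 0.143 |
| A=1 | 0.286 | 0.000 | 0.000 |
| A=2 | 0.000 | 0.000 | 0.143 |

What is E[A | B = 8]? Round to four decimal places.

1.0000

P(B = 8) = 0.286.
Σ A·P over the event = 0·(0.143) + 2·(0.143) = 0.286.
E[A | B = 8] = (0.286) / (0.286) = 1.0000.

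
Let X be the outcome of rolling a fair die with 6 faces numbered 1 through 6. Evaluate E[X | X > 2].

9/2

Given X > 2, X is equally likely to be any of {3, 4, 5, 6}.
E[X | X > 2] = (3 + 4 + 5 + 6) / 4 = 9/2.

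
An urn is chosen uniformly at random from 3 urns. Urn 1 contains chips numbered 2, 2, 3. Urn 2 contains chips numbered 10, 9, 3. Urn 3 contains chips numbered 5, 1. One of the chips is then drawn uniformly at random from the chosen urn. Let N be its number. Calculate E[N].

38/9

E[N | urn 1] = (2+2+3)/3 = 7/3.
E[N | urn 2] = (10+9+3)/3 = 22/3.
E[N | urn 3] = (5+1)/2 = 3.
E[N] = (1/3)·(7/3) + (1/3)·(22/3) + (1/3)·(3) = 38/9.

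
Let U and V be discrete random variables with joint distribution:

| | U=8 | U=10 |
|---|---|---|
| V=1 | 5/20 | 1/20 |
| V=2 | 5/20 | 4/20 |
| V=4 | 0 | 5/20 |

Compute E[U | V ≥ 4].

10

P(V ≥ 4) = 1/4.
Σ U·P over the event = 10·(5/20) = 5/2.
E[U | V ≥ 4] = (5/2) / (1/4) = 10.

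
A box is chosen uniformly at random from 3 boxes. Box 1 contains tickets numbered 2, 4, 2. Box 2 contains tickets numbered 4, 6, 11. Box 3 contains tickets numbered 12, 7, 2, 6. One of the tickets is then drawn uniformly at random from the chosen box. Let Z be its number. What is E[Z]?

E[Z | box 1] = (2+4+2)/3 = 8/3.
E[Z | box 2] = (4+6+11)/3 = 7.
E[Z | box 3] = (12+7+2+6)/4 = 27/4.
By the law of total expectation,
E[Z] = (1/3)·(8/3) + (1/3)·(7) + (1/3)·(27/4) = 197/36.

197/36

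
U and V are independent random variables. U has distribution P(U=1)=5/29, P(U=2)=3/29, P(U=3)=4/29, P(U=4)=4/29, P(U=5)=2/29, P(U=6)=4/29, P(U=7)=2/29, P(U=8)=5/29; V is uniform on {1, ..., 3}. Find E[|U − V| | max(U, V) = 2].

8/11

P(max(U, V) = 2) = 11/87.
Summing |U−V|·P(x,y) over outcomes with max(U, V) = 2 gives 8/87.
E[|U − V| | max(U, V) = 2] = (8/87) / (11/87) = 8/11.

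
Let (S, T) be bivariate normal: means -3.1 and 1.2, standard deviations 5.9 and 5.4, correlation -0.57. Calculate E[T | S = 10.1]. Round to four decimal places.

E[T | S=x] = μ_T + ρ(σ_T/σ_S)(x − μ_S) for jointly normal variables.
E[T | S=10.1] = 1.2 + (-0.57)·(5.4/5.9)·(10.1 − (-3.1)) = 1.2 + (-0.521695)·(13.2) = -5.6864.

-5.6864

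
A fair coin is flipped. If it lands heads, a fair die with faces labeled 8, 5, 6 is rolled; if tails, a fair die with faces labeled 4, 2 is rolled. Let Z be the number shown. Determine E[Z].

E[Z | heads] = (8+5+6)/3 = 19/3.
E[Z | tails] = (4+2)/2 = 3.
By the law of total expectation,
E[Z] = (1/2)·(19/3) + (1/2)·(3) = 14/3.

14/3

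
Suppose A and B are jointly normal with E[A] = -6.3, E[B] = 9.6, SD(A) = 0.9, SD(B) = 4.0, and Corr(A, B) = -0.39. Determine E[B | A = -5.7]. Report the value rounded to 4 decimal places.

8.5600

For a bivariate normal, E[B | A=x] = μ_B + ρ·(σ_B/σ_A)·(x − μ_A).
E[B | A=-5.7] = 9.6 + (-0.39)·(4.0/0.9)·(-5.7 − (-6.3)) = 9.6 + (-1.7333)·(0.6) = 8.5600.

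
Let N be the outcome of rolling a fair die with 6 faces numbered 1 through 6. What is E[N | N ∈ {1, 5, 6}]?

P(N ∈ {1, 5, 6}) = 1/2.
Σ over the event: 1·1/6 + 5·1/6 + 6·1/6 = 2.
E[N | N ∈ {1, 5, 6}] = (2) / (1/2) = 4.

4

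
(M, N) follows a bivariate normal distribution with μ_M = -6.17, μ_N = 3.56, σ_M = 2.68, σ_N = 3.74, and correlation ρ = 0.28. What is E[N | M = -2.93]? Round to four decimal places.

4.8260

The regression of N on M has slope ρ·σ_N/σ_M and passes through (μ_M, μ_N).
E[N | M=-2.93] = 3.56 + (0.28)·(3.74/2.68)·(-2.93 − (-6.17)) = 3.56 + (0.39075)·(3.24) = 4.8260.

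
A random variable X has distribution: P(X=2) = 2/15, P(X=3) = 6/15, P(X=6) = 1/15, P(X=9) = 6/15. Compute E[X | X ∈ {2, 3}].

P(X ∈ {2, 3}) = 8/15.
Σ over the event: 2·2/15 + 3·2/5 = 22/15.
E[X | X ∈ {2, 3}] = (22/15) / (8/15) = 11/4.

11/4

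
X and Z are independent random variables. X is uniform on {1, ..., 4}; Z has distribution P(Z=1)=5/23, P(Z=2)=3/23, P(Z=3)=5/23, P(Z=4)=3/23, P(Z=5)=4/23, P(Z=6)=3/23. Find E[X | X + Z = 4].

P(X + Z = 4) = 13/92.
Summing X·P(x,y) over outcomes with X + Z = 4 gives 13/46.
E[X | X + Z = 4] = (13/46) / (13/92) = 2.

2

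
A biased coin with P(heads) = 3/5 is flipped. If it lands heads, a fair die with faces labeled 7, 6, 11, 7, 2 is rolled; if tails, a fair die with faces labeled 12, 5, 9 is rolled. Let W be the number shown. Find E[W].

E[W | heads] = (7+6+11+7+2)/5 = 33/5.
E[W | tails] = (12+5+9)/3 = 26/3.
By the law of total expectation,
E[W] = (3/5)·(33/5) + (2/5)·(26/3) = 557/75.

557/75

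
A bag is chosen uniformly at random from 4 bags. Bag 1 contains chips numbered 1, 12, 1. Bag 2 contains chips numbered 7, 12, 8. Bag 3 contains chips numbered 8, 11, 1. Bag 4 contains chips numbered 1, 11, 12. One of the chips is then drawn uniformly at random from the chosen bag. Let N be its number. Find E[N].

85/12

E[N | bag 1] = (1+12+1)/3 = 14/3.
E[N | bag 2] = (7+12+8)/3 = 9.
E[N | bag 3] = (8+11+1)/3 = 20/3.
E[N | bag 4] = (1+11+12)/3 = 8.
By the law of total expectation,
E[N] = (1/4)·(14/3) + (1/4)·(9) + (1/4)·(20/3) + (1/4)·(8) = 85/12.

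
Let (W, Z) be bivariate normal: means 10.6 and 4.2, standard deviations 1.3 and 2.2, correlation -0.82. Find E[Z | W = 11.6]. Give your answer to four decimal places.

For a bivariate normal, E[Z | W=x] = μ_Z + ρ·(σ_Z/σ_W)·(x − μ_W).
E[Z | W=11.6] = 4.2 + (-0.82)·(2.2/1.3)·(11.6 − (10.6)) = 4.2 + (-1.3877)·(1) = 2.8123.

2.8123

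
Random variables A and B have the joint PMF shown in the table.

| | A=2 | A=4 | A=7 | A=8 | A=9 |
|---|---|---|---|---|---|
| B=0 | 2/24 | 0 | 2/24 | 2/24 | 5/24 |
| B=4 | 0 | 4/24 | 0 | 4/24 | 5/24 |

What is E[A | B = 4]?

P(B = 4) = 13/24.
Σ A·P over the event = 4·(4/24) + 8·(4/24) + 9·(5/24) = 31/8.
E[A | B = 4] = (31/8) / (13/24) = 93/13.

93/13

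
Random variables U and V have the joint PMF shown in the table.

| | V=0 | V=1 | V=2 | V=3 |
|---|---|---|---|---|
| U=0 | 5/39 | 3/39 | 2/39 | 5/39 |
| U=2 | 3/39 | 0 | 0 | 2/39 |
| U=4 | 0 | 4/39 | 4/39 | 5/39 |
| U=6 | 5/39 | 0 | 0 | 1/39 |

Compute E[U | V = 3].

30/13

P(V = 3) = 1/3.
Σ U·P over the event = 0·(5/39) + 2·(2/39) + 4·(5/39) + 6·(1/39) = 10/13.
E[U | V = 3] = (10/13) / (1/3) = 30/13.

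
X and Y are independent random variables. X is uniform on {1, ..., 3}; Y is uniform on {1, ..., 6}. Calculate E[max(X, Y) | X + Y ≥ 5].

9/2

P(X + Y ≥ 5) = 2/3.
Summing max(X,Y)·P(x,y) over outcomes with X + Y ≥ 5 gives 3.
E[max(X, Y) | X + Y ≥ 5] = (3) / (2/3) = 9/2.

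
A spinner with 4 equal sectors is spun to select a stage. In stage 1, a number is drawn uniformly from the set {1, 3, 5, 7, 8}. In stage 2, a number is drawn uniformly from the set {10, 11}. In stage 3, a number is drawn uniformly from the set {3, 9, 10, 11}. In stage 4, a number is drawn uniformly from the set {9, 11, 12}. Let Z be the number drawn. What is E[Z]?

E[Z | stage 1] = (1+3+5+7+8)/5 = 24/5.
E[Z | stage 2] = (10+11)/2 = 21/2.
E[Z | stage 3] = (3+9+10+11)/4 = 33/4.
E[Z | stage 4] = (9+11+12)/3 = 32/3.
By the law of total expectation,
E[Z] = (1/4)·(24/5) + (1/4)·(21/2) + (1/4)·(33/4) + (1/4)·(32/3) = 2053/240.

2053/240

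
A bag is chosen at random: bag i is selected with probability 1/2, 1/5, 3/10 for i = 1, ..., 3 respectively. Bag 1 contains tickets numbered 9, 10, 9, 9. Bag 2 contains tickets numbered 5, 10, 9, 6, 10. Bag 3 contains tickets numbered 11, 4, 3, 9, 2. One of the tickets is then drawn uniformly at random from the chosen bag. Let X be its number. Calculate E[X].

1593/200

E[X | bag 1] = (9+10+9+9)/4 = 37/4.
E[X | bag 2] = (5+10+9+6+10)/5 = 8.
E[X | bag 3] = (11+4+3+9+2)/5 = 29/5.
E[X] = (1/2)·(37/4) + (1/5)·(8) + (3/10)·(29/5) = 1593/200.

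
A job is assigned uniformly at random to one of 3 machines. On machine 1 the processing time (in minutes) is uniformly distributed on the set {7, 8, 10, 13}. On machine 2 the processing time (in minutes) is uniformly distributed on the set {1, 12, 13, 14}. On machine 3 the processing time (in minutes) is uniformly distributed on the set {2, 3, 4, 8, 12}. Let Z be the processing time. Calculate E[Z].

253/30

E[Z | machine 1] = (7+8+10+13)/4 = 19/2.
E[Z | machine 2] = (1+12+13+14)/4 = 10.
E[Z | machine 3] = (2+3+4+8+12)/5 = 29/5.
By the law of total expectation,
E[Z] = (1/3)·(19/2) + (1/3)·(10) + (1/3)·(29/5) = 253/30.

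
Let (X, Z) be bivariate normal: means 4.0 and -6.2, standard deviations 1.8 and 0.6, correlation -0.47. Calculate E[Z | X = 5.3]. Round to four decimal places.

The regression of Z on X has slope ρ·σ_Z/σ_X and passes through (μ_X, μ_Z).
E[Z | X=5.3] = -6.2 + (-0.47)·(0.6/1.8)·(5.3 − (4.0)) = -6.2 + (-0.15667)·(1.3) = -6.4037.

-6.4037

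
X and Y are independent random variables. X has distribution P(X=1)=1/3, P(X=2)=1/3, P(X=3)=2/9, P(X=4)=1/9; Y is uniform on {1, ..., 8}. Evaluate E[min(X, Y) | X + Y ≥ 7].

86/37

P(X + Y ≥ 7) = 37/72.
Summing min(X,Y)·P(x,y) over outcomes with X + Y ≥ 7 gives 43/36.
E[min(X, Y) | X + Y ≥ 7] = (43/36) / (37/72) = 86/37.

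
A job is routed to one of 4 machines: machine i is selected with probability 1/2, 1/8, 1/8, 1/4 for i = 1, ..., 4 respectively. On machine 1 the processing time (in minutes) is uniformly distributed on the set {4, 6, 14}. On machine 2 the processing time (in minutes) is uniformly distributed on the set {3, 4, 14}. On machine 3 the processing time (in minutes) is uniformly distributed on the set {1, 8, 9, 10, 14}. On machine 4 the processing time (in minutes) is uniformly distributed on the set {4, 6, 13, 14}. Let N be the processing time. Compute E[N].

659/80

E[N | machine 1] = (4+6+14)/3 = 8.
E[N | machine 2] = (3+4+14)/3 = 7.
E[N | machine 3] = (1+8+9+10+14)/5 = 42/5.
E[N | machine 4] = (4+6+13+14)/4 = 37/4.
E[N] = (1/2)·(8) + (1/8)·(7) + (1/8)·(42/5) + (1/4)·(37/4) = 659/80.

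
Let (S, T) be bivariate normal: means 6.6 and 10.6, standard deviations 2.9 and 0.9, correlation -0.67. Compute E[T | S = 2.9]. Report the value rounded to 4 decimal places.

11.3693

For a bivariate normal, E[T | S=x] = μ_T + ρ·(σ_T/σ_S)·(x − μ_S).
E[T | S=2.9] = 10.6 + (-0.67)·(0.9/2.9)·(2.9 − (6.6)) = 10.6 + (-0.20793)·(-3.7) = 11.3693.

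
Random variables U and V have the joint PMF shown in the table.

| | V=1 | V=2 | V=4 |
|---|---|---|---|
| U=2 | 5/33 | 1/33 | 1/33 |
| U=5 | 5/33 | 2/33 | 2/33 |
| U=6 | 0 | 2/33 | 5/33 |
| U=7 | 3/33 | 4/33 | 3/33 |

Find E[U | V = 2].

P(V = 2) = 3/11.
Σ U·P over the event = 2·(1/33) + 5·(2/33) + 6·(2/33) + 7·(4/33) = 52/33.
E[U | V = 2] = (52/33) / (3/11) = 52/9.

52/9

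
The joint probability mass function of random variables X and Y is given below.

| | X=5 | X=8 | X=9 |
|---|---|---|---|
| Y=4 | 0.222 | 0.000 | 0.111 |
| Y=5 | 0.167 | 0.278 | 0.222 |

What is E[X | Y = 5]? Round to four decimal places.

P(Y = 5) = 0.667.
Σ X·P over the event = 5·(0.167) + 8·(0.278) + 9·(0.222) = 5.057.
E[X | Y = 5] = (5.057) / (0.667) = 7.5817.

7.5817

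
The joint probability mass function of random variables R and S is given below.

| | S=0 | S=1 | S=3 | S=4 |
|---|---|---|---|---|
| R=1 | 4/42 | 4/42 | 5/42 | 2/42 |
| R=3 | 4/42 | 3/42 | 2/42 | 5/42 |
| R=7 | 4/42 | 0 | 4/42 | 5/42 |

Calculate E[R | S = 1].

P(S = 1) = 1/6.
Σ R·P over the event = 1·(4/42) + 3·(3/42) = 13/42.
E[R | S = 1] = (13/42) / (1/6) = 13/7.

13/7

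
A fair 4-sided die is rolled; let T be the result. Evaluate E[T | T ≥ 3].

Given T ≥ 3, T is equally likely to be any of {3, 4}.
E[T | T ≥ 3] = (3 + 4) / 2 = 7/2.

7/2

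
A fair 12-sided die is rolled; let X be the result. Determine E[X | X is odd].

Given X is odd, X is equally likely to be any of {1, 3, 5, 7, 9, 11}.
E[X | X is odd] = (1 + 3 + 5 + 7 + 9 + 11) / 6 = 6.

6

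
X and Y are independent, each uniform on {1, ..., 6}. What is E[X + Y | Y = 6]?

Outcomes with Y = 6: (1,6), (2,6), (3,6), (4,6), (5,6), (6,6), each with probability 1/36.
E[X + Y | Y = 6] = (7 + 8 + 9 + 10 + 11 + 12) / 6 = 19/2.

19/2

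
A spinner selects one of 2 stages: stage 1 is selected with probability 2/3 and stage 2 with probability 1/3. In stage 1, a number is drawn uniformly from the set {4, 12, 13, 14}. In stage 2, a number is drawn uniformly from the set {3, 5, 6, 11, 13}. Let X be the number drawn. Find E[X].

E[X | stage 1] = (4+12+13+14)/4 = 43/4.
E[X | stage 2] = (3+5+6+11+13)/5 = 38/5.
By the law of total expectation,
E[X] = (2/3)·(43/4) + (1/3)·(38/5) = 97/10.

97/10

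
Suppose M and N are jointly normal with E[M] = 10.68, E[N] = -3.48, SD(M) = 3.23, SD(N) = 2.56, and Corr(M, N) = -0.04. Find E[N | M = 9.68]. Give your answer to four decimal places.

For a bivariate normal, E[N | M=x] = μ_N + ρ·(σ_N/σ_M)·(x − μ_M).
E[N | M=9.68] = -3.48 + (-0.04)·(2.56/3.23)·(9.68 − (10.68)) = -3.48 + (-0.031703)·(-1) = -3.4483.

-3.4483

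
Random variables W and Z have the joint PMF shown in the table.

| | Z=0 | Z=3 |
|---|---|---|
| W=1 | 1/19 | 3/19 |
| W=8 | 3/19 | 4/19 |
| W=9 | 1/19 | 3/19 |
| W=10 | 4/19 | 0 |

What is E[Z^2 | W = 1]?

27/4

P(W = 1) = 4/19.
Σ Z^2·P over the event = 0·(1/19) + 9·(3/19) = 27/19.
E[Z^2 | W = 1] = (27/19) / (4/19) = 27/4.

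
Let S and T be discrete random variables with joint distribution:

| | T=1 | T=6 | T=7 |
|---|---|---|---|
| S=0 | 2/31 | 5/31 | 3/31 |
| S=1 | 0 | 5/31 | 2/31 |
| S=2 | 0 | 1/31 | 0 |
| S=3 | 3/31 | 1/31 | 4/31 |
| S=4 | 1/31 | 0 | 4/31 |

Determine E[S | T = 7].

30/13

P(T = 7) = 13/31.
Summing S·P(S=x,T=y) over the conditioning event gives 30/31.
E[S | T = 7] = (30/31) / (13/31) = 30/13.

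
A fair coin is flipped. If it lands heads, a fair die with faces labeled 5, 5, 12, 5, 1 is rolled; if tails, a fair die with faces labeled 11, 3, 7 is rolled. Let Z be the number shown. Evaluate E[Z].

E[Z | heads] = (5+5+12+5+1)/5 = 28/5.
E[Z | tails] = (11+3+7)/3 = 7.
E[Z] = (1/2)·(28/5) + (1/2)·(7) = 63/10.

63/10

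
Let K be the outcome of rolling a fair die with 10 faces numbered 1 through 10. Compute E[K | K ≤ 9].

Given K ≤ 9, K is equally likely to be any of {1, 2, 3, 4, 5, 6, 7, 8, 9}.
E[K | K ≤ 9] = (1 + 2 + 3 + 4 + 5 + 6 + 7 + 8 + 9) / 9 = 5.

5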